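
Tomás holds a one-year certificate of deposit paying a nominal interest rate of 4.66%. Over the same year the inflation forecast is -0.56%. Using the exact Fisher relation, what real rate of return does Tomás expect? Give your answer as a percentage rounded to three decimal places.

5.249%

By the Fisher relation, 1 + r = (1 + i)/(1 + π).
1 + r = 1.04660 / 0.99440 = 1.052494
r = 1.052494 − 1 = 5.2494%, i.e. 5.249%.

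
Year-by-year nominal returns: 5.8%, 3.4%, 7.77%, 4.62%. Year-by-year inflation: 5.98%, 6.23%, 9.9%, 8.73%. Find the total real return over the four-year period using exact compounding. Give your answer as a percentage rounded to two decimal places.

-8.31%

Compound the nominal returns: 1.0580 × 1.0340 × 1.0777 × 1.0462 = 1.233442.
Compound inflation: 1.0598 × 1.0623 × 1.0990 × 1.0873 = 1.345297.
Deflate: 1.233442 / 1.345297 = 0.916855.
Total real return = 0.916855 − 1 → -8.31%.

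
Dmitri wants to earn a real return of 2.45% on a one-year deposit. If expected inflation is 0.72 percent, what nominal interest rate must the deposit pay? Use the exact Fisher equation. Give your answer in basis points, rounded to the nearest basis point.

319 basis points

(1 + i) = (1 + r)(1 + π) = 1.02450 × 1.00720 = 1.0318764
i = 1.0318764 − 1, so the required nominal rate is 319 basis points.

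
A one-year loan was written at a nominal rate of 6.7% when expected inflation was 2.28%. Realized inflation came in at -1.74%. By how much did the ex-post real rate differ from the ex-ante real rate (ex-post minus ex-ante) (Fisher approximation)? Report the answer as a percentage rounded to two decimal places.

Ex-ante: 6.7% − 2.28% = 4.420%
Ex-post: 6.7% − (-1.74%) = 8.440%
Difference (ex-post − ex-ante) = 4.0200% → 4.02%.

4.02%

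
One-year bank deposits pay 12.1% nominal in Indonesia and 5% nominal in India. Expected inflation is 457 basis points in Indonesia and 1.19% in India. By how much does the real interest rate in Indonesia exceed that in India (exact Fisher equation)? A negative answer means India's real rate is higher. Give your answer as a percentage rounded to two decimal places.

Indonesia: (1 + 0.1210)/(1 + 0.0457) − 1 = 7.2009%
India: (1 + 0.0500)/(1 + 0.0119) − 1 = 3.7652%
Differential = 7.2009% − 3.7652% = 3.4357% → 3.44%.

3.44%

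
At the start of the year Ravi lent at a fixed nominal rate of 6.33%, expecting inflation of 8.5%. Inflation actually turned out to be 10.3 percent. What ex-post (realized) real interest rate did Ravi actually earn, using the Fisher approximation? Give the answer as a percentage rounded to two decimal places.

-3.97%

Ex-post: 6.33% − 10.3% = -3.970%
So the realized real rate is -3.97%.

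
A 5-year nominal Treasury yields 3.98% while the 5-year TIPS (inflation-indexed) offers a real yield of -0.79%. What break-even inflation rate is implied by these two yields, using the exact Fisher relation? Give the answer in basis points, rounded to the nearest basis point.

481 basis points

(1 + π) = (1 + i)/(1 + r) = 1.03980 / 0.99210 = 1.048080
Break-even inflation = 1.048080 − 1 → 481 basis points.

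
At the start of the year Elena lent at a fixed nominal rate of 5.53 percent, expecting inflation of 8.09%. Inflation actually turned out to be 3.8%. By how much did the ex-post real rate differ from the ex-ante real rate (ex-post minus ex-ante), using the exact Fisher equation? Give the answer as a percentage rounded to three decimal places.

Ex-ante: (1 + 0.0553)/(1 + 0.0809) − 1 = -2.3684%
Ex-post: (1 + 0.0553)/(1 + 0.0380) − 1 = 1.6667%
Difference (ex-post − ex-ante) = 4.0351% → 4.035%.

4.035%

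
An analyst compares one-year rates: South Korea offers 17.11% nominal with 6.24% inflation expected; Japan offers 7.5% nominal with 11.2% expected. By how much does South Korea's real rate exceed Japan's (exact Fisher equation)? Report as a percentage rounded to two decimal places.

13.56%

South Korea: (1 + 0.1711)/(1 + 0.0624) − 1 = 10.2316%
Japan: (1 + 0.0750)/(1 + 0.1120) − 1 = -3.3273%
Differential = 10.2316% − (-3.3273%) = 13.5589% → 13.56%.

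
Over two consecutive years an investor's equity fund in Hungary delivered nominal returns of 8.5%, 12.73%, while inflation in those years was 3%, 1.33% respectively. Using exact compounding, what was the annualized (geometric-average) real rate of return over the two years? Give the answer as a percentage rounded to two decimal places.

8.25%

Nominal growth factor = 1.0850 × 1.1273 = 1.22312050
Price-level growth factor = 1.0300 × 1.0133 = 1.04369900
Real growth factor = 1.22312050 / 1.04369900 = 1.17190924
Annualized real rate = 1.17190924^(1/2) − 1 = 8.2548% → 8.25%.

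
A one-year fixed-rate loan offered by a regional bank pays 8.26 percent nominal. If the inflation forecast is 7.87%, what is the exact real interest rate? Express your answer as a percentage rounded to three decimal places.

0.362%

By the Fisher equation, 1 + r = (1 + i)/(1 + π).
1 + r = 1.08260 / 1.07870 = 1.0036155
r = 1.0036155 − 1 = 0.36155%, i.e. 0.362%.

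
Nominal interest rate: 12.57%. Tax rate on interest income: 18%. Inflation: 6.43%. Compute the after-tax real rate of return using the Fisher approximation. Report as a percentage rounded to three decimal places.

3.877%

After-tax nominal return = 12.57% × (1 − 0.18) = 10.3074%.
r ≈ 10.3074% − 6.43% → 3.877%.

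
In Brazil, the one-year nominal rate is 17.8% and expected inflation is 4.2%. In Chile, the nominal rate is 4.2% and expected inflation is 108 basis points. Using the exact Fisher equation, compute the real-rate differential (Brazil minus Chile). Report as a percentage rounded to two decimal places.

9.97%

Brazil: (1 + 0.1780)/(1 + 0.0420) − 1 = 13.0518%
Chile: (1 + 0.0420)/(1 + 0.0108) − 1 = 3.0867%
Differential = 13.0518% − 3.0867% = 9.9652% → 9.97%.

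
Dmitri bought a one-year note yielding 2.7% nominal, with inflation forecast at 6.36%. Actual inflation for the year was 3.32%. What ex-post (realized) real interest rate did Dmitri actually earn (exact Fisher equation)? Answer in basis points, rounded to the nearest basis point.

-60 basis points

Ex-post: (1 + 0.0270)/(1 + 0.0332) − 1 = -0.6001%
So the realized real rate is -60 basis points.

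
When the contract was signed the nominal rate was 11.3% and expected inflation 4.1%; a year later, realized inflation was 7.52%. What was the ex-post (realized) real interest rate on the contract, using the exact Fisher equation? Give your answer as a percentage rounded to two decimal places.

Ex-post: (1 + 0.1130)/(1 + 0.0752) − 1 = 3.5156%
So the realized real rate is 3.52%.

3.52%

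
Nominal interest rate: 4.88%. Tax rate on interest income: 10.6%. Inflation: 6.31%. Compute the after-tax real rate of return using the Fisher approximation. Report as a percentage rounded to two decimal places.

-1.95%

After-tax nominal return = 4.88% × (1 − 0.106) = 4.36272%.
r ≈ 4.36272% − 6.31% → -1.95%.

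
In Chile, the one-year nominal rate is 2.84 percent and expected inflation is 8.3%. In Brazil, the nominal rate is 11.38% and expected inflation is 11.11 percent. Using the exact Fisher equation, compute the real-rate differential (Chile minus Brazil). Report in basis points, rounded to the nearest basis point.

-528 basis points

Chile: (1 + 0.0284)/(1 + 0.0830) − 1 = -5.0416%
Brazil: (1 + 0.1138)/(1 + 0.1111) − 1 = 0.2430%
Differential = -5.0416% − 0.2430% = -5.2846% → -528 basis points.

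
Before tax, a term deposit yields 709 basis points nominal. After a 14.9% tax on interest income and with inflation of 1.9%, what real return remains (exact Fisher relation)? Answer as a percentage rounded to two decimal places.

4.06%

After-tax nominal return = 7.09% × (1 − 0.149) = 6.03359%.
1 + r = 1.0603359 / 1.01900 = 1.040565
After-tax real rate = 1.040565 − 1 → 4.06%.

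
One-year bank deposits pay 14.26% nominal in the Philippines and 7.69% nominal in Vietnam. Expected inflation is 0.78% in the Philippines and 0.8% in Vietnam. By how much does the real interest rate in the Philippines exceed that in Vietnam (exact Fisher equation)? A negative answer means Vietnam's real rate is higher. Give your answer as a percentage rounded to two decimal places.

The Philippines: (1 + 0.1426)/(1 + 0.0078) − 1 = 13.3757%
Vietnam: (1 + 0.0769)/(1 + 0.0080) − 1 = 6.8353%
Differential = 13.3757% − 6.8353% = 6.5404% → 6.54%.

6.54%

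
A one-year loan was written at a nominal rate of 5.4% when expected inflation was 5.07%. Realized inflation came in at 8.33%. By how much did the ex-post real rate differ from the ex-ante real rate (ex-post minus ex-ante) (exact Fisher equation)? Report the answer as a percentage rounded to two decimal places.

-3.02%

Ex-ante: (1 + 0.0540)/(1 + 0.0507) − 1 = 0.3141%
Ex-post: (1 + 0.0540)/(1 + 0.0833) − 1 = -2.7047%
Difference (ex-post − ex-ante) = -3.0188% → -3.02%.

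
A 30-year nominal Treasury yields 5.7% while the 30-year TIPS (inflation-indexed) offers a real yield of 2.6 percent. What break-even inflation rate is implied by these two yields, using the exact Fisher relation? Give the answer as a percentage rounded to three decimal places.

3.021%

(1 + π) = (1 + i)/(1 + r) = 1.05700 / 1.02600 = 1.030214
Break-even inflation = 1.030214 − 1 → 3.021%.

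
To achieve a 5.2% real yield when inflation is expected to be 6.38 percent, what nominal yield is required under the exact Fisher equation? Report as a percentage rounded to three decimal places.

(1 + i) = (1 + r)(1 + π) = 1.05200 × 1.06380 = 1.1191176
i = 1.1191176 − 1, so the required nominal rate is 11.912%.

11.912%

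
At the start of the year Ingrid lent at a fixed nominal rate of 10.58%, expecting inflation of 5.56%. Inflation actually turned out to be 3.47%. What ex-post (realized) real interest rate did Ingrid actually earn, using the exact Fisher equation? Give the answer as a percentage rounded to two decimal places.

6.87%

Ex-post: (1 + 0.1058)/(1 + 0.0347) − 1 = 6.8716%
So the realized real rate is 6.87%.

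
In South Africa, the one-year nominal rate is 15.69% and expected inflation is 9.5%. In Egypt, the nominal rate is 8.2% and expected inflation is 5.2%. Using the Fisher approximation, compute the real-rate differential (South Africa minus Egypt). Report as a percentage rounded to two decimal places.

South Africa: 15.69% − 9.5% = 6.190%
Egypt: 8.2% − 5.2% = 3.000%
Differential = 3.190% → 3.19%.

3.19%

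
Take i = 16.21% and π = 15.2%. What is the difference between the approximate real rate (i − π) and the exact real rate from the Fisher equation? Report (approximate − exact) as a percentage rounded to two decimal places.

0.13%

Approximate: r ≈ 16.210% − 15.200% = 1.0100%
Exact: (1 + 0.1621)/(1 + 0.1520) − 1 = 0.8767%
Error = 1.0100% − 0.8767% = 0.1333% → 0.13%.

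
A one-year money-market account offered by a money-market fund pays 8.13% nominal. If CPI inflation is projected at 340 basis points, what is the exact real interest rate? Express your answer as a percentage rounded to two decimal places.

4.57%

1 + r = 1.08130 / 1.03400 = 1.045745
r = 1.045745 − 1 = 4.5745%, i.e. 4.57%.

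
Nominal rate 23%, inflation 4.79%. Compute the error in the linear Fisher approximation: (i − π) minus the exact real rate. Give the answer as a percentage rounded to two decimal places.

Approximate: r ≈ 23.000% − 4.790% = 18.2100%
Exact: (1 + 0.2300)/(1 + 0.0479) − 1 = 17.3776%
Error = 18.2100% − 17.3776% = 0.8324% → 0.83%.

0.83%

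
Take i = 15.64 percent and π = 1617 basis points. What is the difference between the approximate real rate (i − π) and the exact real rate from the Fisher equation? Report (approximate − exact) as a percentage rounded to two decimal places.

Approximate: r ≈ 15.640% − 16.170% = -0.5300%
Exact: (1 + 0.1564)/(1 + 0.1617) − 1 = -0.4562%
Error = -0.5300% − (-0.4562%) = -0.0738% → -0.07%.

-0.07%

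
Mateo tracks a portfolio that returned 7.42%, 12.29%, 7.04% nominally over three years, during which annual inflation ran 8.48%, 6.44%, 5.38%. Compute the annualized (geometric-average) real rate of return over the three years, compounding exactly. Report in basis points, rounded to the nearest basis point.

200 basis points

Compound the nominal returns: 1.0742 × 1.1229 × 1.0704 = 1.29113701.
Compound inflation: 1.0848 × 1.0644 × 1.0538 = 1.21678189.
Deflate: 1.29113701 / 1.21678189 = 1.06110801.
Annualized real rate = 1.06110801^(1/3) − 1 = 1.9968% → 200 basis points.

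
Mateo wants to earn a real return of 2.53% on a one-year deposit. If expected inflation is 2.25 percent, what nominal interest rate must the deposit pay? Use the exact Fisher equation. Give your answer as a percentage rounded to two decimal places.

4.84%

(1 + i) = (1 + r)(1 + π) = 1.02530 × 1.02250 = 1.04836925
i = 1.04836925 − 1, so the required nominal rate is 4.84%.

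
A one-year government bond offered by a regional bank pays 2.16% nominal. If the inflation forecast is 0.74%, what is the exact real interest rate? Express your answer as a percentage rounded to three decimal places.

1 + r = 1.02160 / 1.00740 = 1.014096
r = 1.014096 − 1 = 1.4096%, i.e. 1.410%.

1.410%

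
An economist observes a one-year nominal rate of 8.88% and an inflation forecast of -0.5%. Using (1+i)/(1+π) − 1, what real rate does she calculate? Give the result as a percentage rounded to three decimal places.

9.427%

1 + r = 1.08880 / 0.99500 = 1.094271
r = 1.094271 − 1 = 9.4271%, i.e. 9.427%.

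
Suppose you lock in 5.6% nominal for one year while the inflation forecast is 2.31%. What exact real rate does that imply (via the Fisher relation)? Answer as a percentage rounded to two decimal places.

3.22%

By the Fisher relation, 1 + r = (1 + i)/(1 + π).
1 + r = 1.05600 / 1.02310 = 1.032157
r = 1.032157 − 1 = 3.2157%, i.e. 3.22%.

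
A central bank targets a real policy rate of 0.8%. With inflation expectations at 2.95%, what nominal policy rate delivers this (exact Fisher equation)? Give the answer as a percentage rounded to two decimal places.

(1 + i) = (1 + r)(1 + π) = 1.00800 × 1.02950 = 1.037736
i = 1.037736 − 1, so the required nominal rate is 3.77%.

3.77%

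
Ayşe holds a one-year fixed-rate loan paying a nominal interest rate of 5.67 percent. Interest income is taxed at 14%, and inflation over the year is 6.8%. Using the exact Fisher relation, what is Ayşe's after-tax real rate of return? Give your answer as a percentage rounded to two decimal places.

-1.80%

After-tax nominal return = 5.67% × (1 − 0.14) = 4.8762%.
1 + r = 1.048762 / 1.06800 = 0.981987
After-tax real rate = 0.981987 − 1 → -1.80%.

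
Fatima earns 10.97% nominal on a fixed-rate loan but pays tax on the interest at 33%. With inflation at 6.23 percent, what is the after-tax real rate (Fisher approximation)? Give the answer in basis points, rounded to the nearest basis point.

After-tax nominal return = 10.97% × (1 − 0.33) = 7.3499%.
r ≈ 7.3499% − 6.23% → 112 basis points.

112 basis points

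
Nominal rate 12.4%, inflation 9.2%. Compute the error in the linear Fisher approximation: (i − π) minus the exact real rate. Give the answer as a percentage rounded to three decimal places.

0.270%

Approximate: r ≈ 12.400% − 9.200% = 3.2000%
Exact: (1 + 0.1240)/(1 + 0.0920) − 1 = 2.9304%
Error = 3.2000% − 2.9304% = 0.2696% → 0.270%.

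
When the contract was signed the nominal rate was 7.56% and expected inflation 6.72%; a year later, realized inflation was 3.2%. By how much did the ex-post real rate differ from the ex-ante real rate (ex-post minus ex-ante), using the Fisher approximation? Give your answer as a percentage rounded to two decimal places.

3.52%

Ex-ante: 7.56% − 6.72% = 0.840%
Ex-post: 7.56% − 3.2% = 4.360%
Difference (ex-post − ex-ante) = 3.5200% → 3.52%.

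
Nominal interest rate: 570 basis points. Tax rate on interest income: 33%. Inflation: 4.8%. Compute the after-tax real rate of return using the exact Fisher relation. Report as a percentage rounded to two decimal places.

After-tax nominal return = 5.7% × (1 − 0.33) = 3.8190%.
1 + r = 1.03819 / 1.04800 = 0.990639
After-tax real rate = 0.990639 − 1 → -0.94%.

-0.94%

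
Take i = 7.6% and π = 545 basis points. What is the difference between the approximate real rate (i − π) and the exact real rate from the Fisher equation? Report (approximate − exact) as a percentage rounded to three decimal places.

0.111%

Approximate: r ≈ 7.600% − 5.450% = 2.1500%
Exact: (1 + 0.0760)/(1 + 0.0545) − 1 = 2.0389%
Error = 2.1500% − 2.0389% = 0.1111% → 0.111%.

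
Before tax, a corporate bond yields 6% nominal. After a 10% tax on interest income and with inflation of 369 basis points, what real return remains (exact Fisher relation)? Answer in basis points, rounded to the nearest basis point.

165 basis points

After-tax nominal return = 6% × (1 − 0.1) = 5.4000%.
1 + r = 1.05400 / 1.03690 = 1.016491
After-tax real rate = 1.016491 − 1 → 165 basis points.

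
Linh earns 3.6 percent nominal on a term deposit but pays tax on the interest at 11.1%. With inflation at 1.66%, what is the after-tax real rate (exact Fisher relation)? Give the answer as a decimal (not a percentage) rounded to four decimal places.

0.0152

After-tax nominal return = 3.6% × (1 − 0.111) = 3.2004%.
1 + r = 1.032004 / 1.01660 = 1.015152
After-tax real rate = 1.015152 − 1 → 0.0152.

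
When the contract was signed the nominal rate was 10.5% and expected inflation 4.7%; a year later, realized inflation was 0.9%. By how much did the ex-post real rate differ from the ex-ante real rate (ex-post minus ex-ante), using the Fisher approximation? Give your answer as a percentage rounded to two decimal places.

Ex-ante: 10.5% − 4.7% = 5.800%
Ex-post: 10.5% − 0.9% = 9.600%
Difference (ex-post − ex-ante) = 3.8000% → 3.80%.

3.80%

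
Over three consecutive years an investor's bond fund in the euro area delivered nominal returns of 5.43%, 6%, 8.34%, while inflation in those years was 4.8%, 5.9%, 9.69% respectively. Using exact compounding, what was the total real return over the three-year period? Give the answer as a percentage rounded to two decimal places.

Compound the nominal returns: 1.0543 × 1.0600 × 1.0834 = 1.210762.
Compound inflation: 1.0480 × 1.0590 × 1.0969 = 1.217375.
Deflate: 1.210762 / 1.217375 = 0.994568.
Total real return = 0.994568 − 1 → -0.54%.

-0.54%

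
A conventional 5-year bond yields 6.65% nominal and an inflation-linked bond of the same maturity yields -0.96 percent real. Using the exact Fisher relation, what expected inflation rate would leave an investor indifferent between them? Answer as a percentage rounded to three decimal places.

7.684%

(1 + π) = (1 + i)/(1 + r) = 1.06650 / 0.99040 = 1.076838
Break-even inflation = 1.076838 − 1 → 7.684%.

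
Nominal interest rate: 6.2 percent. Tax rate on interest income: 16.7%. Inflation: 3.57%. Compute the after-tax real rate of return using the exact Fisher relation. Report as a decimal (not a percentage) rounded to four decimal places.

0.0154

After-tax nominal return = 6.2% × (1 − 0.167) = 5.1646%.
1 + r = 1.051646 / 1.03570 = 1.015396
After-tax real rate = 1.015396 − 1 → 0.0154.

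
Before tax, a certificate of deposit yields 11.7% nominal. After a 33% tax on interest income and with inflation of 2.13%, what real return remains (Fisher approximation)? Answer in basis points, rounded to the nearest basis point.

571 basis points

After-tax nominal return = 11.7% × (1 − 0.33) = 7.8390%.
r ≈ 7.8390% − 2.13% → 571 basis points.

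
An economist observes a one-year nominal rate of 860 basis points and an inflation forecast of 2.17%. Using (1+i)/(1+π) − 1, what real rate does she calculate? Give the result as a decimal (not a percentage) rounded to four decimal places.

0.0629

By the Fisher relation, 1 + r = (1 + i)/(1 + π).
1 + r = 1.08600 / 1.02170 = 1.062934
r = 1.062934 − 1 = 6.2934%, i.e. 0.0629.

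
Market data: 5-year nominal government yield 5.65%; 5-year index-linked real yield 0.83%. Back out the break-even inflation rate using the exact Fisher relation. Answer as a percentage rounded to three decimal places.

(1 + π) = (1 + i)/(1 + r) = 1.05650 / 1.00830 = 1.047803
Break-even inflation = 1.047803 − 1 → 4.780%.

4.780%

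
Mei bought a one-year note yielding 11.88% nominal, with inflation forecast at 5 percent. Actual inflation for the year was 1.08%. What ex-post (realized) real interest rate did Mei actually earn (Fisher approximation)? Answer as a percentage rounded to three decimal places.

Ex-post: 11.88% − 1.08% = 10.800%
So the realized real rate is 10.800%.

10.800%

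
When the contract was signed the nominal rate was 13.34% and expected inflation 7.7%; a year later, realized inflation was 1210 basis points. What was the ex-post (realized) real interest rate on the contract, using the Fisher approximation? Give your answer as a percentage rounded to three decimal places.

1.240%

Ex-post: 13.34% − 12.1% = 1.240%
So the realized real rate is 1.240%.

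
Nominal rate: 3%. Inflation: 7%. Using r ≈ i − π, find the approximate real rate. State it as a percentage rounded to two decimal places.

r ≈ i − π = 3% − 7% = -4.00%.

-4.00%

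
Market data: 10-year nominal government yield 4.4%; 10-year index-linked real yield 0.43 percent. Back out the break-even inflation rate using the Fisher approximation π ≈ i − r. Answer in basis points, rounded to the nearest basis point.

π ≈ i − r = 4.4% − 0.43% → 397 basis points.

397 basis points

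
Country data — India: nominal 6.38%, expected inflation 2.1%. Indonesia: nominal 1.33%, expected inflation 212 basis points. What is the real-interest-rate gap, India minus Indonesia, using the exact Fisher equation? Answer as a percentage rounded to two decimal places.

India: (1 + 0.0638)/(1 + 0.0210) − 1 = 4.1920%
Indonesia: (1 + 0.0133)/(1 + 0.0212) − 1 = -0.7736%
Differential = 4.1920% − (-0.7736%) = 4.9656% → 4.97%.

4.97%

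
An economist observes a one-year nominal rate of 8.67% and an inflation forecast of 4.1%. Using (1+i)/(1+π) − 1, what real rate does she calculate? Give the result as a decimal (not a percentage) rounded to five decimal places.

1 + r = 1.08670 / 1.04100 = 1.043900
r = 1.043900 − 1 = 4.3900%, i.e. 0.04390.

0.04390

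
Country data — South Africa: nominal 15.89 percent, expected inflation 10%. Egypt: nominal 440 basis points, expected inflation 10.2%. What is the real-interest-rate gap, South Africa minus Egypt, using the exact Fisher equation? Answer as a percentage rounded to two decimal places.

10.62%

South Africa: (1 + 0.1589)/(1 + 0.1000) − 1 = 5.3545%
Egypt: (1 + 0.0440)/(1 + 0.1020) − 1 = -5.2632%
Differential = 5.3545% − (-5.2632%) = 10.6177% → 10.62%.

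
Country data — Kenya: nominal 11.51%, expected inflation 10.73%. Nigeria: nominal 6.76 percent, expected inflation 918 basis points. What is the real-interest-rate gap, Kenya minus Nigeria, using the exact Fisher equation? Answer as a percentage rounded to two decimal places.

Kenya: (1 + 0.1151)/(1 + 0.1073) − 1 = 0.7044%
Nigeria: (1 + 0.0676)/(1 + 0.0918) − 1 = -2.2165%
Differential = 0.7044% − (-2.2165%) = 2.9209% → 2.92%.

2.92%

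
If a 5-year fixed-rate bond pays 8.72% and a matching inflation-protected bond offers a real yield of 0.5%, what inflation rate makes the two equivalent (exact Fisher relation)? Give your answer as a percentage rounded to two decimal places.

8.18%

(1 + π) = (1 + i)/(1 + r) = 1.08720 / 1.00500 = 1.081791
Break-even inflation = 1.081791 − 1 → 8.18%.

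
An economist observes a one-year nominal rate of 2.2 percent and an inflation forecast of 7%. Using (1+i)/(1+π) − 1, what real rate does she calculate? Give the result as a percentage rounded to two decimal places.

By the Fisher equation, 1 + r = (1 + i)/(1 + π).
1 + r = 1.02200 / 1.07000 = 0.955140
r = 0.955140 − 1 = -4.4860%, i.e. -4.49%.

-4.49%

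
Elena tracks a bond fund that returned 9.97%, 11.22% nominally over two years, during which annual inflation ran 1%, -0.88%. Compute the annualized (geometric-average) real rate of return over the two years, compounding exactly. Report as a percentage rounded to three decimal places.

10.532%

Compound the nominal returns: 1.0997 × 1.1122 = 1.22308634.
Compound inflation: 1.0100 × 0.9912 = 1.00111200.
Deflate: 1.22308634 / 1.00111200 = 1.22172778.
Annualized real rate = 1.22172778^(1/2) − 1 = 10.5318% → 10.532%.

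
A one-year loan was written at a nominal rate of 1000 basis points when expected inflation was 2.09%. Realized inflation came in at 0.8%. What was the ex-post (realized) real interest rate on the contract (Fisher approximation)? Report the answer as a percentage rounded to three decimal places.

Ex-post: 10% − 0.8% = 9.200%
So the realized real rate is 9.200%.

9.200%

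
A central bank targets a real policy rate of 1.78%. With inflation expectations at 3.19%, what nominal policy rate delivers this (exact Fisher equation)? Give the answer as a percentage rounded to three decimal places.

5.027%

(1 + i) = (1 + r)(1 + π) = 1.01780 × 1.03190 = 1.05026782
i = 1.05026782 − 1, so the required nominal rate is 5.027%.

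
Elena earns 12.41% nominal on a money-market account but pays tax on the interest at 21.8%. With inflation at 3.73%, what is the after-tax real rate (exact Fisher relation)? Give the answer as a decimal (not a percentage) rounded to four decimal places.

After-tax nominal return = 12.41% × (1 − 0.218) = 9.70462%.
1 + r = 1.0970462 / 1.03730 = 1.057598
After-tax real rate = 1.057598 − 1 → 0.0576.

0.0576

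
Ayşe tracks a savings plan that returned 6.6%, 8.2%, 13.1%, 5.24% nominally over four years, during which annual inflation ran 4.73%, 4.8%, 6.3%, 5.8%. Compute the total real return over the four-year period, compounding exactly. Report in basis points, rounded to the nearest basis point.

Nominal growth factor = 1.0660 × 1.0820 × 1.1310 × 1.0524 = 1.372865
Price-level growth factor = 1.0473 × 1.0480 × 1.0630 × 1.0580 = 1.234387
Real growth factor = 1.372865 / 1.234387 = 1.112184
Total real return = 1.112184 − 1 → 1122 basis points.

1122 basis points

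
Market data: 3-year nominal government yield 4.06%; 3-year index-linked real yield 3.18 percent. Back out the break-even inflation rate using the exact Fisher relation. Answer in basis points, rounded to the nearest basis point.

85 basis points

(1 + π) = (1 + i)/(1 + r) = 1.04060 / 1.03180 = 1.008529
Break-even inflation = 1.008529 − 1 → 85 basis points.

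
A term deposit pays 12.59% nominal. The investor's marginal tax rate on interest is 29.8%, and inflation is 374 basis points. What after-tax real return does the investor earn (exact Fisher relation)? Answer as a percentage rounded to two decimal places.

After-tax nominal return = 12.59% × (1 − 0.298) = 8.83818%.
1 + r = 1.0883818 / 1.03740 = 1.049144
After-tax real rate = 1.049144 − 1 → 4.91%.

4.91%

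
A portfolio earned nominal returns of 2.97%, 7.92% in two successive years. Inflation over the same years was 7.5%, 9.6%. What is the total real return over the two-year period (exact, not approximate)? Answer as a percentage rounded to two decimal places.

-5.68%

Nominal growth factor = 1.0297 × 1.0792 = 1.111252
Price-level growth factor = 1.0750 × 1.0960 = 1.178200
Real growth factor = 1.111252 / 1.178200 = 0.943178
Total real return = 0.943178 − 1 → -5.68%.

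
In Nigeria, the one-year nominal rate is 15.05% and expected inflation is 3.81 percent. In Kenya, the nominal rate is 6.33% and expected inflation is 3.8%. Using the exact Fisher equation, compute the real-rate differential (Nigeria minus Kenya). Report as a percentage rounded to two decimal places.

8.39%

Nigeria: (1 + 0.1505)/(1 + 0.0381) − 1 = 10.8275%
Kenya: (1 + 0.0633)/(1 + 0.0380) − 1 = 2.4374%
Differential = 10.8275% − 2.4374% = 8.3901% → 8.39%.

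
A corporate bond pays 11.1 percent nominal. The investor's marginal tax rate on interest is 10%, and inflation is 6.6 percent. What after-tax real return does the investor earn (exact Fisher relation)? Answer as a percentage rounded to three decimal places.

3.180%

After-tax nominal return = 11.1% × (1 − 0.1) = 9.9900%.
1 + r = 1.09990 / 1.06600 = 1.031801
After-tax real rate = 1.031801 − 1 → 3.180%.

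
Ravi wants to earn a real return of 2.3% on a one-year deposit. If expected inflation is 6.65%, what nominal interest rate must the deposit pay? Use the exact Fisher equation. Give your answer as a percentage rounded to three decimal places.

9.103%

(1 + i) = (1 + r)(1 + π) = 1.02300 × 1.06650 = 1.0910295
i = 1.0910295 − 1, so the required nominal rate is 9.103%.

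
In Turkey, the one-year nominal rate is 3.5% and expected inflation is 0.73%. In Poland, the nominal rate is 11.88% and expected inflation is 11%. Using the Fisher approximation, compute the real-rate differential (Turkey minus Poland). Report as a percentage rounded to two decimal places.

Turkey: 3.5% − 0.73% = 2.770%
Poland: 11.88% − 11% = 0.880%
Differential = 1.890% → 1.89%.

1.89%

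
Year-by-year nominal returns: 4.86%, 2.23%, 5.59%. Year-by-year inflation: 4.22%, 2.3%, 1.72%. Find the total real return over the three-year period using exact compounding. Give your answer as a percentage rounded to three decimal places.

4.371%

Compound the nominal returns: 1.0486 × 1.0223 × 1.0559 = 1.1319077.
Compound inflation: 1.0422 × 1.0230 × 1.0172 = 1.0845087.
Deflate: 1.1319077 / 1.0845087 = 1.0437054.
Total real return = 1.0437054 − 1 → 4.371%.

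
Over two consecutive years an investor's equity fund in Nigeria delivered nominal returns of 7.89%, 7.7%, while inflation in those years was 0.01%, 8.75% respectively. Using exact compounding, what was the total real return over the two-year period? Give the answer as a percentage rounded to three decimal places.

6.838%

Compound the nominal returns: 1.0789 × 1.0770 = 1.161975.
Compound inflation: 1.0001 × 1.0875 = 1.087609.
Deflate: 1.161975 / 1.087609 = 1.068376.
Total real return = 1.068376 − 1 → 6.838%.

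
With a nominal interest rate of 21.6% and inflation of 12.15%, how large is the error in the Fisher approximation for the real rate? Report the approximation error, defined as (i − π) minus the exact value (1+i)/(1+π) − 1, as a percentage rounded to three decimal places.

Approximate: r ≈ 21.600% − 12.150% = 9.4500%
Exact: (1 + 0.2160)/(1 + 0.1215) − 1 = 8.4262%
Error = 9.4500% − 8.4262% = 1.0238% → 1.024%.

1.024%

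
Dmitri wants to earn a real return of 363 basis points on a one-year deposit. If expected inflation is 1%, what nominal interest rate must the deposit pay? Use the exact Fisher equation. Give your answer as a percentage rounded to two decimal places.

4.67%

(1 + i) = (1 + r)(1 + π) = 1.03630 × 1.01000 = 1.046663
i = 1.046663 − 1, so the required nominal rate is 4.67%.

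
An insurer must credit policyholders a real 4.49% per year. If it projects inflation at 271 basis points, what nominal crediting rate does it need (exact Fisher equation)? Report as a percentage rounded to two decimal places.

7.32%

(1 + i) = (1 + r)(1 + π) = 1.04490 × 1.02710 = 1.07321679
i = 1.07321679 − 1, so the required nominal rate is 7.32%.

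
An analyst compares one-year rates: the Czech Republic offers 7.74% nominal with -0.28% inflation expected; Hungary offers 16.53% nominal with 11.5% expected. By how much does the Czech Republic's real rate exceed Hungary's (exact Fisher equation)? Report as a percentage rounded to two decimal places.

3.53%

The Czech Republic: (1 + 0.0774)/(1 − 0.0028) − 1 = 8.0425%
Hungary: (1 + 0.1653)/(1 + 0.1150) − 1 = 4.5112%
Differential = 8.0425% − 4.5112% = 3.5313% → 3.53%.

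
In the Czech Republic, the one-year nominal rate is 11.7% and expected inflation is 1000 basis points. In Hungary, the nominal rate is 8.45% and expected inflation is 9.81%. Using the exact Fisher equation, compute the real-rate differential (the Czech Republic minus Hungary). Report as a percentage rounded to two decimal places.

2.78%

The Czech Republic: (1 + 0.1170)/(1 + 0.1000) − 1 = 1.5455%
Hungary: (1 + 0.0845)/(1 + 0.0981) − 1 = -1.2385%
Differential = 1.5455% − (-1.2385%) = 2.7840% → 2.78%.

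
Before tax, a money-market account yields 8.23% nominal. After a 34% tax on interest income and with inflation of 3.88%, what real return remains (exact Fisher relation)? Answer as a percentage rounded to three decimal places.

After-tax nominal return = 8.23% × (1 − 0.34) = 5.4318%.
1 + r = 1.054318 / 1.03880 = 1.014938
After-tax real rate = 1.014938 − 1 → 1.494%.

1.494%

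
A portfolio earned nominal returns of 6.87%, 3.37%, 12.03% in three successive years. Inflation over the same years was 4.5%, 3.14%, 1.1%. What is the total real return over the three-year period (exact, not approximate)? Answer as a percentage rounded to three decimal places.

13.577%

Nominal growth factor = 1.0687 × 1.0337 × 1.1203 = 1.237612
Price-level growth factor = 1.0450 × 1.0314 × 1.0110 = 1.089669
Real growth factor = 1.237612 / 1.089669 = 1.135769
Total real return = 1.135769 − 1 → 13.577%.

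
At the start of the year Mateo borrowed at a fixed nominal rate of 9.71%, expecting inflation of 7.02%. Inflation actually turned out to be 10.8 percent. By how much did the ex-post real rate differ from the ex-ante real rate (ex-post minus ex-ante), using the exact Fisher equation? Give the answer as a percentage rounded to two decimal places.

Ex-ante: (1 + 0.0971)/(1 + 0.0702) − 1 = 2.5135%
Ex-post: (1 + 0.0971)/(1 + 0.1080) − 1 = -0.9838%
Difference (ex-post − ex-ante) = -3.4973% → -3.50%.

-3.50%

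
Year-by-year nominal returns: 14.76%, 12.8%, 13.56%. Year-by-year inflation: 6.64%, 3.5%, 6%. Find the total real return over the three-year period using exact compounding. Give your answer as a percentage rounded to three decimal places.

Nominal growth factor = 1.1476 × 1.1280 × 1.1356 = 1.470026
Price-level growth factor = 1.0664 × 1.0350 × 1.0600 = 1.169947
Real growth factor = 1.470026 / 1.169947 = 1.256489
Total real return = 1.256489 − 1 → 25.649%.

25.649%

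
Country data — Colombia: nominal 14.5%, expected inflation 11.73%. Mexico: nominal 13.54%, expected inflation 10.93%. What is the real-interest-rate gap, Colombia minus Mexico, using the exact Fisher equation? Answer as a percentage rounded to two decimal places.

0.13%

Colombia: (1 + 0.1450)/(1 + 0.1173) − 1 = 2.4792%
Mexico: (1 + 0.1354)/(1 + 0.1093) − 1 = 2.3528%
Differential = 2.4792% − 2.3528% = 0.1264% → 0.13%.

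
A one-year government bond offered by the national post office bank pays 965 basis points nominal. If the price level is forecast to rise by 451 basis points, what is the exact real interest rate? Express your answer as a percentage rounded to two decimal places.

4.92%

By the Fisher identity, 1 + r = (1 + i)/(1 + π).
1 + r = 1.09650 / 1.04510 = 1.049182
r = 1.049182 − 1 = 4.9182%, i.e. 4.92%.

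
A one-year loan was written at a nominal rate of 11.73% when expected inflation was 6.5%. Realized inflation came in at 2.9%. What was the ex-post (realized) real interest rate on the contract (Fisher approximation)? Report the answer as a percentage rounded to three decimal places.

Ex-post: 11.73% − 2.9% = 8.830%
So the realized real rate is 8.830%.

8.830%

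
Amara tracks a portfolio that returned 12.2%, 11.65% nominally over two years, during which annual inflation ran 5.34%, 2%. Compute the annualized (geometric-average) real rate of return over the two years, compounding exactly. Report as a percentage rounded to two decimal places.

Compound the nominal returns: 1.1220 × 1.1165 = 1.25271300.
Compound inflation: 1.0534 × 1.0200 = 1.07446800.
Deflate: 1.25271300 / 1.07446800 = 1.16589140.
Annualized real rate = 1.16589140^(1/2) − 1 = 7.9765% → 7.98%.

7.98%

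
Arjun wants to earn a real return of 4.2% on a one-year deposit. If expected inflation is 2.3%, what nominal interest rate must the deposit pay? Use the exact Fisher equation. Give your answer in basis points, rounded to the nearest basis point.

(1 + i) = (1 + r)(1 + π) = 1.04200 × 1.02300 = 1.065966
i = 1.065966 − 1, so the required nominal rate is 660 basis points.

660 basis points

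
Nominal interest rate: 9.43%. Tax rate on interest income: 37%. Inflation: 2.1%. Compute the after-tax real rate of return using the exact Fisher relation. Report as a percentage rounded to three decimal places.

3.762%

After-tax nominal return = 9.43% × (1 − 0.37) = 5.9409%.
1 + r = 1.059409 / 1.02100 = 1.037619
After-tax real rate = 1.037619 − 1 → 3.762%.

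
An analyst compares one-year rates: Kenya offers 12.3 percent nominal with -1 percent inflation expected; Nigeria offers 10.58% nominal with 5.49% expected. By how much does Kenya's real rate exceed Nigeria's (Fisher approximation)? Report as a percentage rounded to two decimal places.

Kenya: 12.3% − (-1%) = 13.300%
Nigeria: 10.58% − 5.49% = 5.090%
Differential = 8.210% → 8.21%.

8.21%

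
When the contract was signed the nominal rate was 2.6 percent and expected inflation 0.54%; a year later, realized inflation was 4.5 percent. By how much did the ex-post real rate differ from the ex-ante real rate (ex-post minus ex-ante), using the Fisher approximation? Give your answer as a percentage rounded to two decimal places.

-3.96%

Ex-ante: 2.6% − 0.54% = 2.060%
Ex-post: 2.6% − 4.5% = -1.900%
Difference (ex-post − ex-ante) = -3.9600% → -3.96%.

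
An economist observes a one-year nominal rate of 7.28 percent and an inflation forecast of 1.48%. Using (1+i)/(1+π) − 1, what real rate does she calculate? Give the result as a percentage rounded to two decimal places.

1 + r = 1.07280 / 1.01480 = 1.057154
r = 1.057154 − 1 = 5.7154%, i.e. 5.72%.

5.72%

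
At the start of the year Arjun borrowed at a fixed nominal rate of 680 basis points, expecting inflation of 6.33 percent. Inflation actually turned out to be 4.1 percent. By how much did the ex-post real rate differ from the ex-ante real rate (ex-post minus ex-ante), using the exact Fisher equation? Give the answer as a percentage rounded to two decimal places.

Ex-ante: (1 + 0.0680)/(1 + 0.0633) − 1 = 0.4420%
Ex-post: (1 + 0.0680)/(1 + 0.0410) − 1 = 2.5937%
Difference (ex-post − ex-ante) = 2.1516% → 2.15%.

2.15%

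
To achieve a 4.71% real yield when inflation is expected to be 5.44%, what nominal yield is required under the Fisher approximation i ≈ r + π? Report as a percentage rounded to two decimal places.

i ≈ r + π = 4.71% + 5.44% = 10.15%.

10.15%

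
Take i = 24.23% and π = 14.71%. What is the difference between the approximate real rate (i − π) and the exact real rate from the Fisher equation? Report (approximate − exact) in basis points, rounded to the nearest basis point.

Approximate: r ≈ 24.230% − 14.710% = 9.5200%
Exact: (1 + 0.2423)/(1 + 0.1471) − 1 = 8.2992%
Error = 9.5200% − 8.2992% = 1.2208% → 122 basis points.

122 basis points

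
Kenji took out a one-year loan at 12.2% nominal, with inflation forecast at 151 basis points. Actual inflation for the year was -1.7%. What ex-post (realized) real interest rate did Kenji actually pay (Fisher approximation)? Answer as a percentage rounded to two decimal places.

Ex-post: 12.2% − (-1.7%) = 13.900%
So the realized real rate is 13.90%.

13.90%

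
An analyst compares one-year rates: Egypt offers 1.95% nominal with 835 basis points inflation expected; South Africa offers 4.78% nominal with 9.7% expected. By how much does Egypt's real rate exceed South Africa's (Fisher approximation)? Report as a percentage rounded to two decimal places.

-1.48%

Egypt: 1.95% − 8.35% = -6.400%
South Africa: 4.78% − 9.7% = -4.920%
Differential = -1.480% → -1.48%.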